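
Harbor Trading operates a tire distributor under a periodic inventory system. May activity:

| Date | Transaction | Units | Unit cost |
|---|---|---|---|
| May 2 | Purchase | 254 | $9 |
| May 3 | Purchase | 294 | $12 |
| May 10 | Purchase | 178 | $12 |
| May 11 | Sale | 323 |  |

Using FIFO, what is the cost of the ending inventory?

Ending inventory = $4,836

May 11, 323 sold [FIFO — oldest first]: 254 @ $9 + 69 @ $12 = $3,114
Ending inventory: 225 @ $12 + 178 @ $12 = $4,836
Check: goods available $7,950 = COGS $3,114 + ending $4,836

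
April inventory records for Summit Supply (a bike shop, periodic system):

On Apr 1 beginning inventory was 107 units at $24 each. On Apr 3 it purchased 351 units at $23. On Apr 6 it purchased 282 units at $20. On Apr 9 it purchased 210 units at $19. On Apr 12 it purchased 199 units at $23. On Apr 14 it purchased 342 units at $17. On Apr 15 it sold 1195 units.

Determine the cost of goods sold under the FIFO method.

Apr 15, 1195 sold [FIFO — oldest first]: 107 @ $24 + 351 @ $23 + 282 @ $20 + 210 @ $19 + 199 @ $23 + 46 @ $17 = $25,630
Ending inventory: 296 @ $17 = $5,032

COGS = $25,630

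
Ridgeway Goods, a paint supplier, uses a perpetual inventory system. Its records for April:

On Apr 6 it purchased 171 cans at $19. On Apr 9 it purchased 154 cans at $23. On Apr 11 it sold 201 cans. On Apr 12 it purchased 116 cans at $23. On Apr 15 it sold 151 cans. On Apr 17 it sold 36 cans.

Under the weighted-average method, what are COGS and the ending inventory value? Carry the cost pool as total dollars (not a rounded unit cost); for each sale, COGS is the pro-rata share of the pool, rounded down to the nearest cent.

COGS = $8,297.62; ending inventory = $1,161.38

After Apr 6: 171 on hand, pool $3,249.00 (≈ $19.0000 each)
After Apr 9: 325 on hand, pool $6,791.00 (≈ $20.8954 each)
Apr 11, sell 201: 201/325 × $6,791.00 → $4,199.97
After Apr 12: 240 on hand, pool $5,259.03 (≈ $21.9126 each)
Apr 15, sell 151: 151/240 × $5,259.03 → $3,308.80
Apr 17, sell 36: 36/89 × $1,950.23 → $788.85
Total COGS = $4,199.97 + $3,308.80 + $788.85 = $8,297.62
Ending inventory (cost pool remaining) = $1,161.38
Check: goods available $9,459.00 = COGS $8,297.62 + ending $1,161.38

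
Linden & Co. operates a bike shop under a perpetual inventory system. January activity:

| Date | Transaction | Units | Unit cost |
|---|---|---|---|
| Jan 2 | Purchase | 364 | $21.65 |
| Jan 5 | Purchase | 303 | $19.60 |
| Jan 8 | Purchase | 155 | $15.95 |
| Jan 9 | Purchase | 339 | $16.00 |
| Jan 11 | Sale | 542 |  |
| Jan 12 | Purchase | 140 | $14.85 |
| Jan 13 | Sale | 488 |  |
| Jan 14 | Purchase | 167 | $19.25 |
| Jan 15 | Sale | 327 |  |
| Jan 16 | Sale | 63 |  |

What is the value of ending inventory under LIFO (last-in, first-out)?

Ending inventory = $1,039.20

Jan 11, 542 sold [LIFO — newest first]: 339 @ $16.00 + 155 @ $15.95 + 48 @ $19.60 = $8,837.05
Jan 13, 488 sold [LIFO — newest first]: 140 @ $14.85 + 255 @ $19.60 + 93 @ $21.65 = $9,090.45
Jan 15, 327 sold [LIFO — newest first]: 167 @ $19.25 + 160 @ $21.65 = $6,678.75
Jan 16, 63 sold [LIFO — newest first]: 63 @ $21.65 = $1,363.95
Total COGS = $8,837.05 + $9,090.45 + $6,678.75 + $1,363.95 = $25,970.20
Ending inventory: 48 @ $21.65 = $1,039.20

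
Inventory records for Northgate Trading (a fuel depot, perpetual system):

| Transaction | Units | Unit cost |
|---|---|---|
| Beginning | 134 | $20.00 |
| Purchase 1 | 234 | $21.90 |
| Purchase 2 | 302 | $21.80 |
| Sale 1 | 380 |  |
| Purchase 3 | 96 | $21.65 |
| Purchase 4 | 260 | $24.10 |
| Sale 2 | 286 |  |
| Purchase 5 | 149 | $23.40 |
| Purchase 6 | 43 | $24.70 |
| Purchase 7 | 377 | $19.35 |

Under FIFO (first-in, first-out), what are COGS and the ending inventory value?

COGS = $14,301.00; ending inventory = $20,275.25

Sale 1 (380) [FIFO — oldest first]: 134 @ $20.00 + 234 @ $21.90 + 12 @ $21.80 = $8,066.20
Sale 2 (286) [FIFO — oldest first]: 286 @ $21.80 = $6,234.80
Total COGS = $8,066.20 + $6,234.80 = $14,301.00
Ending inventory: 4 @ $21.80 + 96 @ $21.65 + 260 @ $24.10 + 149 @ $23.40 + 43 @ $24.70 + 377 @ $19.35 = $20,275.25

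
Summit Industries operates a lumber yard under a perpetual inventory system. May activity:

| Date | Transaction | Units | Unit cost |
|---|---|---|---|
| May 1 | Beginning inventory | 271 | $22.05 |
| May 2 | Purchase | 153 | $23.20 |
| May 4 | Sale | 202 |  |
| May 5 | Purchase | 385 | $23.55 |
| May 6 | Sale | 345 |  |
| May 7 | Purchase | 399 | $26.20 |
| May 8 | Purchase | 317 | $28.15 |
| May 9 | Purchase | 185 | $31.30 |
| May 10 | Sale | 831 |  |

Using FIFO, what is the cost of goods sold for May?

May 4, 202 sold [FIFO — oldest first]: 202 @ $22.05 = $4,454.10
May 6, 345 sold [FIFO — oldest first]: 69 @ $22.05 + 153 @ $23.20 + 123 @ $23.55 = $7,967.70
May 10, 831 sold [FIFO — oldest first]: 262 @ $23.55 + 399 @ $26.20 + 170 @ $28.15 = $21,409.40
Total COGS = $4,454.10 + $7,967.70 + $21,409.40 = $33,831.20
Ending inventory: 147 @ $28.15 + 185 @ $31.30 = $9,928.55

COGS = $33,831.20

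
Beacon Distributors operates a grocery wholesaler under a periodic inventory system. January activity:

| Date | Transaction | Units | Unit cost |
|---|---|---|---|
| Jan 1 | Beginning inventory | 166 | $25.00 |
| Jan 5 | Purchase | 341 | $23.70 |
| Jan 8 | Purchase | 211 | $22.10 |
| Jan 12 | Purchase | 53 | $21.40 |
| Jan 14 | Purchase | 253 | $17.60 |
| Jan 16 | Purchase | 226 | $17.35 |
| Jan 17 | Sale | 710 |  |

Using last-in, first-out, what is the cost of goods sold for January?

COGS = $13,441.90

Jan 17, 710 sold [LIFO — newest first]: 226 @ $17.35 + 253 @ $17.60 + 53 @ $21.40 + 178 @ $22.10 = $13,441.90
Ending inventory: 166 @ $25.00 + 341 @ $23.70 + 33 @ $22.10 = $12,961.00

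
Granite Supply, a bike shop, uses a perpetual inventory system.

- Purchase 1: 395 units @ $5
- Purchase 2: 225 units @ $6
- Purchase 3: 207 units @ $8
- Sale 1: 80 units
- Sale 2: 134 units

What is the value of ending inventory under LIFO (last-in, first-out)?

Ending inventory = $3,283

Sale 1 (80) [LIFO — newest first]: 80 @ $8 = $640
Sale 2 (134) [LIFO — newest first]: 127 @ $8 + 7 @ $6 = $1,058
Total COGS = $640 + $1,058 = $1,698
Ending inventory: 395 @ $5 + 218 @ $6 = $3,283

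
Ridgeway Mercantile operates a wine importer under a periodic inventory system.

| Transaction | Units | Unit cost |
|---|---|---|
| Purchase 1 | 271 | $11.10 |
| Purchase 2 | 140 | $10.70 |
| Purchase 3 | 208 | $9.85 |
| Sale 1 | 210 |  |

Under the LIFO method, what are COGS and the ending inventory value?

Sale 1 (210) [LIFO — newest first]: 208 @ $9.85 + 2 @ $10.70 = $2,070.20
Ending inventory: 271 @ $11.10 + 138 @ $10.70 = $4,484.70
Check: goods available $6,554.90 = COGS $2,070.20 + ending $4,484.70

COGS = $2,070.20; ending inventory = $4,484.70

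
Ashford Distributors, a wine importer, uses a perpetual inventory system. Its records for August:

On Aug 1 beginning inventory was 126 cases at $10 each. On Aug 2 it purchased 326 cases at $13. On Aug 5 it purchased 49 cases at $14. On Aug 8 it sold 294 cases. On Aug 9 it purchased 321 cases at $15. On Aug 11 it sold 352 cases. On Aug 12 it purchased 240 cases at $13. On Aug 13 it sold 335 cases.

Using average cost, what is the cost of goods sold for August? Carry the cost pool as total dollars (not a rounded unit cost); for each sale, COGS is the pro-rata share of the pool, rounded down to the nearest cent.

COGS = $13,033.15

After Aug 1: 126 on hand, pool $1,260.00 (≈ $10.0000 each)
After Aug 2: 452 on hand, pool $5,498.00 (≈ $12.1637 each)
After Aug 5: 501 on hand, pool $6,184.00 (≈ $12.3433 each)
Aug 8, sell 294: 294/501 × $6,184.00 → $3,628.93
After Aug 9: 528 on hand, pool $7,370.07 (≈ $13.9585 each)
Aug 11, sell 352: 352/528 × $7,370.07 → $4,913.38
After Aug 12: 416 on hand, pool $5,576.69 (≈ $13.4055 each)
Aug 13, sell 335: 335/416 × $5,576.69 → $4,490.84
Total COGS = $3,628.93 + $4,913.38 + $4,490.84 = $13,033.15
Ending inventory (cost pool remaining) = $1,085.85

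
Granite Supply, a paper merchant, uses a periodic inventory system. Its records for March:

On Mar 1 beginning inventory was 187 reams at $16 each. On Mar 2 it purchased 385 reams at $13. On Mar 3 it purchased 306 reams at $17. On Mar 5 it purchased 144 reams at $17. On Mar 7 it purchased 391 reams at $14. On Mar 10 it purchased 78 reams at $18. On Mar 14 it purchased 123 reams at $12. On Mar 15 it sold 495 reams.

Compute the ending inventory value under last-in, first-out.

Mar 15, 495 sold [LIFO — newest first]: 123 @ $12 + 78 @ $18 + 294 @ $14 = $6,996
Ending inventory: 187 @ $16 + 385 @ $13 + 306 @ $17 + 144 @ $17 + 97 @ $14 = $17,005

Ending inventory = $17,005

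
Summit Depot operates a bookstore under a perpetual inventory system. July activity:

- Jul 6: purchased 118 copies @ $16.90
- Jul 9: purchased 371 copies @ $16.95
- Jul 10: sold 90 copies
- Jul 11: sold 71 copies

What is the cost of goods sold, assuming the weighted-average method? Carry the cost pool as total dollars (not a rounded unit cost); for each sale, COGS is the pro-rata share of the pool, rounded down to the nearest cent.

COGS = $2,727.00

After Jul 6: 118 on hand, pool $1,994.20 (≈ $16.9000 each)
After Jul 9: 489 on hand, pool $8,282.65 (≈ $16.9379 each)
Jul 10, sell 90: 90/489 × $8,282.65 → $1,524.41
Jul 11, sell 71: 71/399 × $6,758.24 → $1,202.59
Total COGS = $1,524.41 + $1,202.59 = $2,727.00
Ending inventory (cost pool remaining) = $5,555.65
Check: goods available $8,282.65 = COGS $2,727.00 + ending $5,555.65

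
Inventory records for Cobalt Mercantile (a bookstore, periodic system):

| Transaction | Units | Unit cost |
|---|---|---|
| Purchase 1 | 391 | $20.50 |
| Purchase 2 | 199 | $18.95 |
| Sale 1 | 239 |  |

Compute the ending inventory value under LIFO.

Sale 1 (239) [LIFO — newest first]: 199 @ $18.95 + 40 @ $20.50 = $4,591.05
Ending inventory: 351 @ $20.50 = $7,195.50
Check: goods available $11,786.55 = COGS $4,591.05 + ending $7,195.50

Ending inventory = $7,195.50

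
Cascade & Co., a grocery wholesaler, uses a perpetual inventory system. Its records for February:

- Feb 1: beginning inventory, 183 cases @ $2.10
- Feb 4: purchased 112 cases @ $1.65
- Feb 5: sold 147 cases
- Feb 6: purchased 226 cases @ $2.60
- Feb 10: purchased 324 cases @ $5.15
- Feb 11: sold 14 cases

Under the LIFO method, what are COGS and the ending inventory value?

COGS = $330.40; ending inventory = $2,494.90

Feb 5, 147 sold [LIFO — newest first]: 112 @ $1.65 + 35 @ $2.10 = $258.30
Feb 11, 14 sold [LIFO — newest first]: 14 @ $5.15 = $72.10
Total COGS = $258.30 + $72.10 = $330.40
Ending inventory: 148 @ $2.10 + 226 @ $2.60 + 310 @ $5.15 = $2,494.90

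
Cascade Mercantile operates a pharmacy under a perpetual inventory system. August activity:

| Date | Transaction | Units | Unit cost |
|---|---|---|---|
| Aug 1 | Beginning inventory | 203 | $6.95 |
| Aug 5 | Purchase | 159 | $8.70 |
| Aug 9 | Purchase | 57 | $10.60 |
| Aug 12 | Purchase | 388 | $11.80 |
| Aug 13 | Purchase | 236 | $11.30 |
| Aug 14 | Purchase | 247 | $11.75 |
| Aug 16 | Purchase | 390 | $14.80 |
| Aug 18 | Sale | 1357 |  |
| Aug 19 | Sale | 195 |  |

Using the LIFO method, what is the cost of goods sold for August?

COGS = $18,428.20

Aug 18, 1357 sold [LIFO — newest first]: 390 @ $14.80 + 247 @ $11.75 + 236 @ $11.30 + 388 @ $11.80 + 57 @ $10.60 + 39 @ $8.70 = $16,862.95
Aug 19, 195 sold [LIFO — newest first]: 120 @ $8.70 + 75 @ $6.95 = $1,565.25
Total COGS = $16,862.95 + $1,565.25 = $18,428.20
Ending inventory: 128 @ $6.95 = $889.60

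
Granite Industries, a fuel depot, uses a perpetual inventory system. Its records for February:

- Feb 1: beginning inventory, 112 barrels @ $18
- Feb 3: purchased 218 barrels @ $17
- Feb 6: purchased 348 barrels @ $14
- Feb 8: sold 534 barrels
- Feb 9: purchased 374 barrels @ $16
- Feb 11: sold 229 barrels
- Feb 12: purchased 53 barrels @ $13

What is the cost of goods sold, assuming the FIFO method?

Feb 8, 534 sold [FIFO — oldest first]: 112 @ $18 + 218 @ $17 + 204 @ $14 = $8,578
Feb 11, 229 sold [FIFO — oldest first]: 144 @ $14 + 85 @ $16 = $3,376
Total COGS = $8,578 + $3,376 = $11,954
Ending inventory: 289 @ $16 + 53 @ $13 = $5,313

COGS = $11,954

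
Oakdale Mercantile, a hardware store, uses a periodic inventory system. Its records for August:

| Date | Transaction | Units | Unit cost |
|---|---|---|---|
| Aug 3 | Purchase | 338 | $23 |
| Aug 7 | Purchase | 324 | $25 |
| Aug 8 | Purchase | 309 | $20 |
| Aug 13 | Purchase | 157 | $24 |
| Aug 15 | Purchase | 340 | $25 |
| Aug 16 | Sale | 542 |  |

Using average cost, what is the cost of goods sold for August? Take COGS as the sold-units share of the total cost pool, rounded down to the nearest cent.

COGS = $12,672.01

Aug 16, sell 542: 542/1468 × $34,322.00 → $12,672.01
Ending inventory (cost pool remaining) = $21,649.99
Check: goods available $34,322.00 = COGS $12,672.01 + ending $21,649.99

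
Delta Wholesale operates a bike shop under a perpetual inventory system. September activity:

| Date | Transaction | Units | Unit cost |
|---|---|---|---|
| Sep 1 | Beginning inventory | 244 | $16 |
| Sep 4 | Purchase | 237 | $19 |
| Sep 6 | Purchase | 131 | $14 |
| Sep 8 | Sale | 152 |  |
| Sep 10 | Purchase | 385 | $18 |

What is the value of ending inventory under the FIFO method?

Sep 8, 152 sold [FIFO — oldest first]: 152 @ $16 = $2,432
Ending inventory: 92 @ $16 + 237 @ $19 + 131 @ $14 + 385 @ $18 = $14,739

Ending inventory = $14,739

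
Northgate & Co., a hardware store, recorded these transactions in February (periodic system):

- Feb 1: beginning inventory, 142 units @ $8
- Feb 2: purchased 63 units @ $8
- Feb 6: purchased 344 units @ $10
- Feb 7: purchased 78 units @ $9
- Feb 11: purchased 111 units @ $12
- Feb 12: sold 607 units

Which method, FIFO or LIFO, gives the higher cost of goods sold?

FIFO COGS: 142 @ $8 + 63 @ $8 + 344 @ $10 + 58 @ $9 = $5,602
LIFO COGS: 111 @ $12 + 78 @ $9 + 344 @ $10 + 63 @ $8 + 11 @ $8 = $6,066

LIFO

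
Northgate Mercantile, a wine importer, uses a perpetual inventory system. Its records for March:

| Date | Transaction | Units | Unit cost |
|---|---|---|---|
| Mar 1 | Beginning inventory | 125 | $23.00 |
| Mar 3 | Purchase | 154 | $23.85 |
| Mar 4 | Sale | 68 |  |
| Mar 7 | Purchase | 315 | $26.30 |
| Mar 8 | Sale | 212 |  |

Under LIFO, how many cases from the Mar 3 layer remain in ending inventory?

86

Mar 4, 68 sold [LIFO — newest first]: 68 @ $23.85 = $1,621.80
Mar 8, 212 sold [LIFO — newest first]: 212 @ $26.30 = $5,575.60
Total COGS = $1,621.80 + $5,575.60 = $7,197.40
Ending inventory: 125 @ $23.00 + 86 @ $23.85 + 103 @ $26.30 = $7,635.00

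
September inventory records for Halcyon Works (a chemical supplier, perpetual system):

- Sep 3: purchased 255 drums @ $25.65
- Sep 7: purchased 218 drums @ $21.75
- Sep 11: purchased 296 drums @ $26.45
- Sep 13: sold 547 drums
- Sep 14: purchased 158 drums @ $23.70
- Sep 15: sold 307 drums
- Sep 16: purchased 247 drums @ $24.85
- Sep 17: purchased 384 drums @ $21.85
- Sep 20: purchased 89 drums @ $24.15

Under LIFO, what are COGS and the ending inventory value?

Sep 13, 547 sold [LIFO — newest first]: 296 @ $26.45 + 218 @ $21.75 + 33 @ $25.65 = $13,417.15
Sep 15, 307 sold [LIFO — newest first]: 158 @ $23.70 + 149 @ $25.65 = $7,566.45
Total COGS = $13,417.15 + $7,566.45 = $20,983.60
Ending inventory: 73 @ $25.65 + 247 @ $24.85 + 384 @ $21.85 + 89 @ $24.15 = $18,550.15
Check: goods available $39,533.75 = COGS $20,983.60 + ending $18,550.15

COGS = $20,983.60; ending inventory = $18,550.15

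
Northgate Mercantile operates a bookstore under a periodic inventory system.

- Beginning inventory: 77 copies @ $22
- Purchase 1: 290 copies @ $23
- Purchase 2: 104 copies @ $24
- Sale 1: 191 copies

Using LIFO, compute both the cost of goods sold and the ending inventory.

COGS = $4,497; ending inventory = $6,363

Sale 1 (191) [LIFO — newest first]: 104 @ $24 + 87 @ $23 = $4,497
Ending inventory: 77 @ $22 + 203 @ $23 = $6,363
Check: goods available $10,860 = COGS $4,497 + ending $6,363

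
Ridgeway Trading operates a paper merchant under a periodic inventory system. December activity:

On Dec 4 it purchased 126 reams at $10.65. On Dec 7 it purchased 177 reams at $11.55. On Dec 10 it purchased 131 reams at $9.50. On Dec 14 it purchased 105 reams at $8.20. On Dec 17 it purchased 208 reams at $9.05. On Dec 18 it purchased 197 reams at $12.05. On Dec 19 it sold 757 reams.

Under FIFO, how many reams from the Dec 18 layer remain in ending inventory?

187

Dec 19, 757 sold [FIFO — oldest first]: 126 @ $10.65 + 177 @ $11.55 + 131 @ $9.50 + 105 @ $8.20 + 208 @ $9.05 + 10 @ $12.05 = $7,494.65
Ending inventory: 187 @ $12.05 = $2,253.35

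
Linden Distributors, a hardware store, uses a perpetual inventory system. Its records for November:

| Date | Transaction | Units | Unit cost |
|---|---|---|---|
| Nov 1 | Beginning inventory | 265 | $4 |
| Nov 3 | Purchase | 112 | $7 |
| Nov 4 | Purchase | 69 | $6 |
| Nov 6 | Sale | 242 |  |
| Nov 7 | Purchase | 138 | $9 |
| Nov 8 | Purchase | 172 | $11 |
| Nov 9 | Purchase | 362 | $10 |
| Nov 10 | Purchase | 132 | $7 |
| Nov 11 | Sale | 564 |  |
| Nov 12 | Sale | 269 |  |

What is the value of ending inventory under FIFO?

Ending inventory = $1,354

Nov 6, 242 sold [FIFO — oldest first]: 242 @ $4 = $968
Nov 11, 564 sold [FIFO — oldest first]: 23 @ $4 + 112 @ $7 + 69 @ $6 + 138 @ $9 + 172 @ $11 + 50 @ $10 = $4,924
Nov 12, 269 sold [FIFO — oldest first]: 269 @ $10 = $2,690
Total COGS = $968 + $4,924 + $2,690 = $8,582
Ending inventory: 43 @ $10 + 132 @ $7 = $1,354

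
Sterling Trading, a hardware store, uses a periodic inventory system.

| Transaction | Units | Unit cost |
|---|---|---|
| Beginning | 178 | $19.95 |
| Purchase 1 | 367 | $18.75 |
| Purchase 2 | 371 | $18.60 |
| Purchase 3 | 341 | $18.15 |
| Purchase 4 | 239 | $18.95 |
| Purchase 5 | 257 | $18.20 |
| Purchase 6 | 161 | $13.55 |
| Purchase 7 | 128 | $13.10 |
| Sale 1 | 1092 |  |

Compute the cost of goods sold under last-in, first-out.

COGS = $18,636.85

Sale 1 (1092) [LIFO — newest first]: 128 @ $13.10 + 161 @ $13.55 + 257 @ $18.20 + 239 @ $18.95 + 307 @ $18.15 = $18,636.85
Ending inventory: 178 @ $19.95 + 367 @ $18.75 + 371 @ $18.60 + 34 @ $18.15 = $17,950.05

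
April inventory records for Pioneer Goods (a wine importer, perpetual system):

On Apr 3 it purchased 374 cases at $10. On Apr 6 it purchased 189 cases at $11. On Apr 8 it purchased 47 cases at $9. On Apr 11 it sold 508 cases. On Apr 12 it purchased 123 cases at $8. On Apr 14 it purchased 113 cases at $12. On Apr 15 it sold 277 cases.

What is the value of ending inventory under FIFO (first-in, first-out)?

Ending inventory = $732

Apr 11, 508 sold [FIFO — oldest first]: 374 @ $10 + 134 @ $11 = $5,214
Apr 15, 277 sold [FIFO — oldest first]: 55 @ $11 + 47 @ $9 + 123 @ $8 + 52 @ $12 = $2,636
Total COGS = $5,214 + $2,636 = $7,850
Ending inventory: 61 @ $12 = $732
Check: goods available $8,582 = COGS $7,850 + ending $732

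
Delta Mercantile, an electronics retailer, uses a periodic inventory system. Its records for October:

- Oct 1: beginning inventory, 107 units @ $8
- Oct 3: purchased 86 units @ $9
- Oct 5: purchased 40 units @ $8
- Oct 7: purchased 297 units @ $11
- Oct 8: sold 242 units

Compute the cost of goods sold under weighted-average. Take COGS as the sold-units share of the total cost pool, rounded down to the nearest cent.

COGS = $2,382.10

Oct 8, sell 242: 242/530 × $5,217.00 → $2,382.10
Ending inventory (cost pool remaining) = $2,834.90
Check: goods available $5,217.00 = COGS $2,382.10 + ending $2,834.90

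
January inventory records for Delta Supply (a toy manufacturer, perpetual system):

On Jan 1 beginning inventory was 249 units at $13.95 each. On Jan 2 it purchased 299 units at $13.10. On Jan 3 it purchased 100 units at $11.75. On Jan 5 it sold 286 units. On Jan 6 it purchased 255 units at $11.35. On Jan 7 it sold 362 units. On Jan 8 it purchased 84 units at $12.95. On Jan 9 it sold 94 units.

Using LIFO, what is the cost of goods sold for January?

COGS = $9,129.75

Jan 5, 286 sold [LIFO — newest first]: 100 @ $11.75 + 186 @ $13.10 = $3,611.60
Jan 7, 362 sold [LIFO — newest first]: 255 @ $11.35 + 107 @ $13.10 = $4,295.95
Jan 9, 94 sold [LIFO — newest first]: 84 @ $12.95 + 6 @ $13.10 + 4 @ $13.95 = $1,222.20
Total COGS = $3,611.60 + $4,295.95 + $1,222.20 = $9,129.75
Ending inventory: 245 @ $13.95 = $3,417.75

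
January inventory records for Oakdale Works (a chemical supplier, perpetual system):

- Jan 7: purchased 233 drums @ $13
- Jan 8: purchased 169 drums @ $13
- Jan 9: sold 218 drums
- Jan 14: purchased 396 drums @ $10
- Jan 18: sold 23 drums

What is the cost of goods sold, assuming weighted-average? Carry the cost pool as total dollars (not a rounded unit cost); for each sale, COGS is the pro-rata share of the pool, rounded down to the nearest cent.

After Jan 7: 233 on hand, pool $3,029.00 (≈ $13.0000 each)
After Jan 8: 402 on hand, pool $5,226.00 (≈ $13.0000 each)
Jan 9, sell 218: 218/402 × $5,226.00 → $2,834.00
After Jan 14: 580 on hand, pool $6,352.00 (≈ $10.9517 each)
Jan 18, sell 23: 23/580 × $6,352.00 → $251.88
Total COGS = $2,834.00 + $251.88 = $3,085.88
Ending inventory (cost pool remaining) = $6,100.12

COGS = $3,085.88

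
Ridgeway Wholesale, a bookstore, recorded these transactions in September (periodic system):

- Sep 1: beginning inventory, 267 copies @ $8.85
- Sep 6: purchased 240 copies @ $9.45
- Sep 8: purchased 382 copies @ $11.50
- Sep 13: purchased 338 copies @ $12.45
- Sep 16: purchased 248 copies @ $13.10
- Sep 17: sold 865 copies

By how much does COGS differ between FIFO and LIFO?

$1,917.45

FIFO COGS: 267 @ $8.85 + 240 @ $9.45 + 358 @ $11.50 = $8,747.95
LIFO COGS: 248 @ $13.10 + 338 @ $12.45 + 279 @ $11.50 = $10,665.40
Difference = |$8,747.95 − $10,665.40| = $1,917.45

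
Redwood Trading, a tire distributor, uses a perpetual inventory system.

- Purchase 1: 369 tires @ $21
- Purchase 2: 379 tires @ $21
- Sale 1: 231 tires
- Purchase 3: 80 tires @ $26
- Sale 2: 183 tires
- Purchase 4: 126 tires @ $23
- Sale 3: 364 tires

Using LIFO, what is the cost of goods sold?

COGS = $16,990

Sale 1 (231) [LIFO — newest first]: 231 @ $21 = $4,851
Sale 2 (183) [LIFO — newest first]: 80 @ $26 + 103 @ $21 = $4,243
Sale 3 (364) [LIFO — newest first]: 126 @ $23 + 45 @ $21 + 193 @ $21 = $7,896
Total COGS = $4,851 + $4,243 + $7,896 = $16,990
Ending inventory: 176 @ $21 = $3,696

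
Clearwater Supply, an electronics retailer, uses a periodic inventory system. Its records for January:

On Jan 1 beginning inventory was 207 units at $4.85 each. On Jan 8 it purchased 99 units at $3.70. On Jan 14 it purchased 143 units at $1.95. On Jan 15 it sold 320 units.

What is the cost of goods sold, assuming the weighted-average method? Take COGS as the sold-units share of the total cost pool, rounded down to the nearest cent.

COGS = $1,175.30

Jan 15, sell 320: 320/449 × $1,649.10 → $1,175.30
Ending inventory (cost pool remaining) = $473.80
Check: goods available $1,649.10 = COGS $1,175.30 + ending $473.80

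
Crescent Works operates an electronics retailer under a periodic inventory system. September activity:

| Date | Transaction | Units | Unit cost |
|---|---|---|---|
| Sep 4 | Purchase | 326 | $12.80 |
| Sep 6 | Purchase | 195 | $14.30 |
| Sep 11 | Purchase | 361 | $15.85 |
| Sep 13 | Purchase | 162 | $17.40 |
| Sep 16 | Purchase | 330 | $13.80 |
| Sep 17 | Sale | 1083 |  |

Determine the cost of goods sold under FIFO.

Sep 17, 1083 sold [FIFO — oldest first]: 326 @ $12.80 + 195 @ $14.30 + 361 @ $15.85 + 162 @ $17.40 + 39 @ $13.80 = $16,040.15
Ending inventory: 291 @ $13.80 = $4,015.80

COGS = $16,040.15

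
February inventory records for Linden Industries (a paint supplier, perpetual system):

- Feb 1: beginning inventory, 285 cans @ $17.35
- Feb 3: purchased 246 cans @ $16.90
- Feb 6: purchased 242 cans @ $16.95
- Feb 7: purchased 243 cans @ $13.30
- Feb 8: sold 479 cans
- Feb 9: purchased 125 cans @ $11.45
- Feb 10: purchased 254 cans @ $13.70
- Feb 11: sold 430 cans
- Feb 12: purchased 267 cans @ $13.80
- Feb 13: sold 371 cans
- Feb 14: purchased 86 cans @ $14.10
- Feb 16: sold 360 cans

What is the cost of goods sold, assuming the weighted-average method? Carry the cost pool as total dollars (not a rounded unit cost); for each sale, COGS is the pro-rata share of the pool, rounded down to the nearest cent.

COGS = $24,688.37

After Feb 1: 285 on hand, pool $4,944.75 (≈ $17.3500 each)
After Feb 3: 531 on hand, pool $9,102.15 (≈ $17.1415 each)
After Feb 6: 773 on hand, pool $13,204.05 (≈ $17.0816 each)
After Feb 7: 1016 on hand, pool $16,435.95 (≈ $16.1771 each)
Feb 8, sell 479: 479/1016 × $16,435.95 → $7,748.83
After Feb 9: 662 on hand, pool $10,118.37 (≈ $15.2845 each)
After Feb 10: 916 on hand, pool $13,598.17 (≈ $14.8452 each)
Feb 11, sell 430: 430/916 × $13,598.17 → $6,383.42
After Feb 12: 753 on hand, pool $10,899.35 (≈ $14.4746 each)
Feb 13, sell 371: 371/753 × $10,899.35 → $5,370.06
After Feb 14: 468 on hand, pool $6,741.89 (≈ $14.4057 each)
Feb 16, sell 360: 360/468 × $6,741.89 → $5,186.06
Total COGS = $7,748.83 + $6,383.42 + $5,370.06 + $5,186.06 = $24,688.37
Ending inventory (cost pool remaining) = $1,555.83
Check: goods available $26,244.20 = COGS $24,688.37 + ending $1,555.83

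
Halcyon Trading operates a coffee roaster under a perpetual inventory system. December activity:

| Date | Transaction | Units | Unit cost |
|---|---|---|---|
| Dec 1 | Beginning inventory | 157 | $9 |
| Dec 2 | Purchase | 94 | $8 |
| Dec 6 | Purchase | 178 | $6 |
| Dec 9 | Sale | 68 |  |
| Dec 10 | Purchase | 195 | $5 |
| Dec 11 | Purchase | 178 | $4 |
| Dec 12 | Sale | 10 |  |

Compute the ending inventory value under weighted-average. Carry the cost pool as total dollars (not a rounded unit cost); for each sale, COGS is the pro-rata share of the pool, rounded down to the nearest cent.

After Dec 1: 157 on hand, pool $1,413.00 (≈ $9.0000 each)
After Dec 2: 251 on hand, pool $2,165.00 (≈ $8.6255 each)
After Dec 6: 429 on hand, pool $3,233.00 (≈ $7.5361 each)
Dec 9, sell 68: 68/429 × $3,233.00 → $512.45
After Dec 10: 556 on hand, pool $3,695.55 (≈ $6.6467 each)
After Dec 11: 734 on hand, pool $4,407.55 (≈ $6.0048 each)
Dec 12, sell 10: 10/734 × $4,407.55 → $60.04
Total COGS = $512.45 + $60.04 = $572.49
Ending inventory (cost pool remaining) = $4,347.51

Ending inventory = $4,347.51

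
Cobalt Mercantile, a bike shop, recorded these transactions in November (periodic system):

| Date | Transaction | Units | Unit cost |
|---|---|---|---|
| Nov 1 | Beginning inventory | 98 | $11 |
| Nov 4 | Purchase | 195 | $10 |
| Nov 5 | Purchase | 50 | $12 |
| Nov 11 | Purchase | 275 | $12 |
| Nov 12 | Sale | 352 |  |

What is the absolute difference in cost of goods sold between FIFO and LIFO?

FIFO COGS: 98 @ $11 + 195 @ $10 + 50 @ $12 + 9 @ $12 = $3,736
LIFO COGS: 275 @ $12 + 50 @ $12 + 27 @ $10 = $4,170
Difference = |$3,736 − $4,170| = $434

$434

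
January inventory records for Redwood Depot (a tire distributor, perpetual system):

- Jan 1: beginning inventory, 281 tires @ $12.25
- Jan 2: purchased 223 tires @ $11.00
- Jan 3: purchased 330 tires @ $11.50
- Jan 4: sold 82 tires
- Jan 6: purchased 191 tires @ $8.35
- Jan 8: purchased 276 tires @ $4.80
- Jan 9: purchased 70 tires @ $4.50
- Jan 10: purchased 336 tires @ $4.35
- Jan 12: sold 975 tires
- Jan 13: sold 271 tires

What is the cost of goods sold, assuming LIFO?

Jan 4, 82 sold [LIFO — newest first]: 82 @ $11.50 = $943.00
Jan 12, 975 sold [LIFO — newest first]: 336 @ $4.35 + 70 @ $4.50 + 276 @ $4.80 + 191 @ $8.35 + 102 @ $11.50 = $5,869.25
Jan 13, 271 sold [LIFO — newest first]: 146 @ $11.50 + 125 @ $11.00 = $3,054.00
Total COGS = $943.00 + $5,869.25 + $3,054.00 = $9,866.25
Ending inventory: 281 @ $12.25 + 98 @ $11.00 = $4,520.25

COGS = $9,866.25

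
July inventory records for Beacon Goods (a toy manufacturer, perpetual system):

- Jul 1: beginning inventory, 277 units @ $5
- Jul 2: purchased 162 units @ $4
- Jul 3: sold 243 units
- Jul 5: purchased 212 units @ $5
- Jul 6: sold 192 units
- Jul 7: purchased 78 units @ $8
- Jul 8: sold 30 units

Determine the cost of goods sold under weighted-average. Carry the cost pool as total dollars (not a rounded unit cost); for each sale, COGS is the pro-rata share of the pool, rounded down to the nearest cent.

COGS = $2,221.25

After Jul 1: 277 on hand, pool $1,385.00 (≈ $5.0000 each)
After Jul 2: 439 on hand, pool $2,033.00 (≈ $4.6310 each)
Jul 3, sell 243: 243/439 × $2,033.00 → $1,125.32
After Jul 5: 408 on hand, pool $1,967.68 (≈ $4.8227 each)
Jul 6, sell 192: 192/408 × $1,967.68 → $925.96
After Jul 7: 294 on hand, pool $1,665.72 (≈ $5.6657 each)
Jul 8, sell 30: 30/294 × $1,665.72 → $169.97
Total COGS = $1,125.32 + $925.96 + $169.97 = $2,221.25
Ending inventory (cost pool remaining) = $1,495.75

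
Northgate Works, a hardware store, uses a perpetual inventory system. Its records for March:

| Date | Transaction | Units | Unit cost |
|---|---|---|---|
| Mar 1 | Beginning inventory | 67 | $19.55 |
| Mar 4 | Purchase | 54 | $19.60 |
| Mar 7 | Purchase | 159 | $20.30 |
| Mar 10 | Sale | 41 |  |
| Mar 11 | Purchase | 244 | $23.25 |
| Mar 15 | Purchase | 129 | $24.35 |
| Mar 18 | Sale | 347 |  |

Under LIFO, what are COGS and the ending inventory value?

COGS = $9,041.95; ending inventory = $5,368.15

Mar 10, 41 sold [LIFO — newest first]: 41 @ $20.30 = $832.30
Mar 18, 347 sold [LIFO — newest first]: 129 @ $24.35 + 218 @ $23.25 = $8,209.65
Total COGS = $832.30 + $8,209.65 = $9,041.95
Ending inventory: 67 @ $19.55 + 54 @ $19.60 + 118 @ $20.30 + 26 @ $23.25 = $5,368.15
Check: goods available $14,410.10 = COGS $9,041.95 + ending $5,368.15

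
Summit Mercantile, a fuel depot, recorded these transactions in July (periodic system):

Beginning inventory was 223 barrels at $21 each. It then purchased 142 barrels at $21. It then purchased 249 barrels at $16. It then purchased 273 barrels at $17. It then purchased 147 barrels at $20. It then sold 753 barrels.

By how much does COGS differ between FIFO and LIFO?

$683

FIFO COGS: 223 @ $21 + 142 @ $21 + 249 @ $16 + 139 @ $17 = $14,012
LIFO COGS: 147 @ $20 + 273 @ $17 + 249 @ $16 + 84 @ $21 = $13,329
Difference = |$14,012 − $13,329| = $683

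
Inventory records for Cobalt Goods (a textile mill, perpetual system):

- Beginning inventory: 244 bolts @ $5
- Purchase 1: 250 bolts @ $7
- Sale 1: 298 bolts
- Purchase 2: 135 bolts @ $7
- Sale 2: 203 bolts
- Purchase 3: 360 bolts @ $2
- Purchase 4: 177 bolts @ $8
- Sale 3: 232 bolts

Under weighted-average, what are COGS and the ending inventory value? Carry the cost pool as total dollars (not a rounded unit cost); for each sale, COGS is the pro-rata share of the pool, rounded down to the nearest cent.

COGS = $4,125.53; ending inventory = $1,925.47

After Beginning: 244 on hand, pool $1,220.00 (≈ $5.0000 each)
After Purchase 1: 494 on hand, pool $2,970.00 (≈ $6.0121 each)
Sale 1, sell 298: 298/494 × $2,970.00 → $1,791.61
After Purchase 2: 331 on hand, pool $2,123.39 (≈ $6.4151 each)
Sale 2, sell 203: 203/331 × $2,123.39 → $1,302.26
After Purchase 3: 488 on hand, pool $1,541.13 (≈ $3.1581 each)
After Purchase 4: 665 on hand, pool $2,957.13 (≈ $4.4468 each)
Sale 3, sell 232: 232/665 × $2,957.13 → $1,031.66
Total COGS = $1,791.61 + $1,302.26 + $1,031.66 = $4,125.53
Ending inventory (cost pool remaining) = $1,925.47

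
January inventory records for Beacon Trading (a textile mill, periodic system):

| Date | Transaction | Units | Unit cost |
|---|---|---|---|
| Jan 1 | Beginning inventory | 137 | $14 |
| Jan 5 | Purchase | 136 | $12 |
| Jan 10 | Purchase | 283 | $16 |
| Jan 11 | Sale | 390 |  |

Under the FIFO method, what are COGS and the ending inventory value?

Jan 11, 390 sold [FIFO — oldest first]: 137 @ $14 + 136 @ $12 + 117 @ $16 = $5,422
Ending inventory: 166 @ $16 = $2,656

COGS = $5,422; ending inventory = $2,656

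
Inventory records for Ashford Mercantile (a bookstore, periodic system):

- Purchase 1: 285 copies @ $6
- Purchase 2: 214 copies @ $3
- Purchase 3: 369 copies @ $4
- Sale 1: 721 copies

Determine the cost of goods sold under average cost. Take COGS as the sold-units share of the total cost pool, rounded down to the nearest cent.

COGS = $3,179.70

Sale 1, sell 721: 721/868 × $3,828.00 → $3,179.70
Ending inventory (cost pool remaining) = $648.30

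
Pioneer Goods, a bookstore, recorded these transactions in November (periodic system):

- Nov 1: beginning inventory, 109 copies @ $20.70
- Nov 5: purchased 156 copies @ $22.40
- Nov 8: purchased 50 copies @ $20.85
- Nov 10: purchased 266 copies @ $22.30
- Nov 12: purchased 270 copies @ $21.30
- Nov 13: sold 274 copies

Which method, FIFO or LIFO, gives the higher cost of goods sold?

FIFO

FIFO COGS: 109 @ $20.70 + 156 @ $22.40 + 9 @ $20.85 = $5,938.35
LIFO COGS: 270 @ $21.30 + 4 @ $22.30 = $5,840.20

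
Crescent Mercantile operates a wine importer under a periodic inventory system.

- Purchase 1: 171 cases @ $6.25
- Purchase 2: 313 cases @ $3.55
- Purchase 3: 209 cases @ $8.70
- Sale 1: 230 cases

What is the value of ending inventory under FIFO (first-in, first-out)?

Sale 1 (230) [FIFO — oldest first]: 171 @ $6.25 + 59 @ $3.55 = $1,278.20
Ending inventory: 254 @ $3.55 + 209 @ $8.70 = $2,720.00

Ending inventory = $2,720.00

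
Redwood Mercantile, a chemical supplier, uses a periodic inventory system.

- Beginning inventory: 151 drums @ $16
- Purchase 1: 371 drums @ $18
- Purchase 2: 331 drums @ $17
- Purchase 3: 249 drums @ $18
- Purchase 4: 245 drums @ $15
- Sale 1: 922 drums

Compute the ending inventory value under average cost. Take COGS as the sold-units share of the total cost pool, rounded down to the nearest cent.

Sale 1, sell 922: 922/1347 × $22,878.00 → $15,659.62
Ending inventory (cost pool remaining) = $7,218.38
Check: goods available $22,878.00 = COGS $15,659.62 + ending $7,218.38

Ending inventory = $7,218.38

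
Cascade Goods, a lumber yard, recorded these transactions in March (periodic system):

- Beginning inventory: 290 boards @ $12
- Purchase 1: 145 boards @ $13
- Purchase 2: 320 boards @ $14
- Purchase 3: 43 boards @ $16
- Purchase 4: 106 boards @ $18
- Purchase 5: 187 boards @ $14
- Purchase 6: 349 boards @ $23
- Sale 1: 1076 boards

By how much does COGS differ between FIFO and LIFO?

FIFO COGS: 290 @ $12 + 145 @ $13 + 320 @ $14 + 43 @ $16 + 106 @ $18 + 172 @ $14 = $14,849
LIFO COGS: 349 @ $23 + 187 @ $14 + 106 @ $18 + 43 @ $16 + 320 @ $14 + 71 @ $13 = $18,644
Difference = |$14,849 − $18,644| = $3,795

$3,795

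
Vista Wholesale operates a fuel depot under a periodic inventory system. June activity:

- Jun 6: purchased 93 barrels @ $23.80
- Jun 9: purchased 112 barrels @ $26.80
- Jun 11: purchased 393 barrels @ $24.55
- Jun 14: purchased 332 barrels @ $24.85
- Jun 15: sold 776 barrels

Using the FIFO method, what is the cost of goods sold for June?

COGS = $19,286.45

Jun 15, 776 sold [FIFO — oldest first]: 93 @ $23.80 + 112 @ $26.80 + 393 @ $24.55 + 178 @ $24.85 = $19,286.45
Ending inventory: 154 @ $24.85 = $3,826.90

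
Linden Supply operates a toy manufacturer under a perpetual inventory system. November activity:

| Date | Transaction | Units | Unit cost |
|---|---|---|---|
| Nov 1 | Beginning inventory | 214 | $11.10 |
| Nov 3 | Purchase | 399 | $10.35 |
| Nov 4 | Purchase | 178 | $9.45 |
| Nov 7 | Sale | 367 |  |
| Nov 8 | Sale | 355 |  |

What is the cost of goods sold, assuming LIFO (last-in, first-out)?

Nov 7, 367 sold [LIFO — newest first]: 178 @ $9.45 + 189 @ $10.35 = $3,638.25
Nov 8, 355 sold [LIFO — newest first]: 210 @ $10.35 + 145 @ $11.10 = $3,783.00
Total COGS = $3,638.25 + $3,783.00 = $7,421.25
Ending inventory: 69 @ $11.10 = $765.90
Check: goods available $8,187.15 = COGS $7,421.25 + ending $765.90

COGS = $7,421.25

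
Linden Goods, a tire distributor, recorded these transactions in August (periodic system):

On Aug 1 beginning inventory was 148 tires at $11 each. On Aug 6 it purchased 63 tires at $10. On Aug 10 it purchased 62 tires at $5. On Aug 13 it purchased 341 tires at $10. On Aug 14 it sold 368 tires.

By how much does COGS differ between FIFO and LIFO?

FIFO COGS: 148 @ $11 + 63 @ $10 + 62 @ $5 + 95 @ $10 = $3,518
LIFO COGS: 341 @ $10 + 27 @ $5 = $3,545
Difference = |$3,518 − $3,545| = $27

$27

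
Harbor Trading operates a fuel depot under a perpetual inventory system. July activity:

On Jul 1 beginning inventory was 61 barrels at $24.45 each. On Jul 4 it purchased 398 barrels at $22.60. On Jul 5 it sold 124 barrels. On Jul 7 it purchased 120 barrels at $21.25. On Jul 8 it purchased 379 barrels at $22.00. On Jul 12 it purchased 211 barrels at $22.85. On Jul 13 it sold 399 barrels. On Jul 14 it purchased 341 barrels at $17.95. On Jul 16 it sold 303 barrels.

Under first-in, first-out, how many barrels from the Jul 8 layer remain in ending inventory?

Jul 5, 124 sold [FIFO — oldest first]: 61 @ $24.45 + 63 @ $22.60 = $2,915.25
Jul 13, 399 sold [FIFO — oldest first]: 335 @ $22.60 + 64 @ $21.25 = $8,931.00
Jul 16, 303 sold [FIFO — oldest first]: 56 @ $21.25 + 247 @ $22.00 = $6,624.00
Total COGS = $2,915.25 + $8,931.00 + $6,624.00 = $18,470.25
Ending inventory: 132 @ $22.00 + 211 @ $22.85 + 341 @ $17.95 = $13,846.30

132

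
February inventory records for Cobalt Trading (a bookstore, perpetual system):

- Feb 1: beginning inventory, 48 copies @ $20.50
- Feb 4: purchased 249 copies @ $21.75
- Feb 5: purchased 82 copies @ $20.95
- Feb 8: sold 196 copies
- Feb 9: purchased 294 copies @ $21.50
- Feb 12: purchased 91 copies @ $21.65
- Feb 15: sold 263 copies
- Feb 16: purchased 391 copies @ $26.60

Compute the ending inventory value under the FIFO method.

Ending inventory = $16,971.75

Feb 8, 196 sold [FIFO — oldest first]: 48 @ $20.50 + 148 @ $21.75 = $4,203.00
Feb 15, 263 sold [FIFO — oldest first]: 101 @ $21.75 + 82 @ $20.95 + 80 @ $21.50 = $5,634.65
Total COGS = $4,203.00 + $5,634.65 = $9,837.65
Ending inventory: 214 @ $21.50 + 91 @ $21.65 + 391 @ $26.60 = $16,971.75
Check: goods available $26,809.40 = COGS $9,837.65 + ending $16,971.75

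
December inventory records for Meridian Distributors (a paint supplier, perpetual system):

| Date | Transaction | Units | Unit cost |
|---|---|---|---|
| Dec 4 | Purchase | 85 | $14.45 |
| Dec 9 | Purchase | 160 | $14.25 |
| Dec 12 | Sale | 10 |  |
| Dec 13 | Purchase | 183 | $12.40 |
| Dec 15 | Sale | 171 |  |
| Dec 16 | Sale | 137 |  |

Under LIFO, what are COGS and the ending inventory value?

COGS = $4,192.95; ending inventory = $1,584.50

Dec 12, 10 sold [LIFO — newest first]: 10 @ $14.25 = $142.50
Dec 15, 171 sold [LIFO — newest first]: 171 @ $12.40 = $2,120.40
Dec 16, 137 sold [LIFO — newest first]: 12 @ $12.40 + 125 @ $14.25 = $1,930.05
Total COGS = $142.50 + $2,120.40 + $1,930.05 = $4,192.95
Ending inventory: 85 @ $14.45 + 25 @ $14.25 = $1,584.50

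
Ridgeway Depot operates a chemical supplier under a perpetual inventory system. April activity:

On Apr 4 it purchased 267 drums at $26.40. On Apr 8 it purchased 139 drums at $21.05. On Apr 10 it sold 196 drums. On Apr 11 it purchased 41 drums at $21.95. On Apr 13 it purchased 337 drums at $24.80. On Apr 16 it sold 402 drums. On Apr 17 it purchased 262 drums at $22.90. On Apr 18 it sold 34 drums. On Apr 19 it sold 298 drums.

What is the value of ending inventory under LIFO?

Apr 10, 196 sold [LIFO — newest first]: 139 @ $21.05 + 57 @ $26.40 = $4,430.75
Apr 16, 402 sold [LIFO — newest first]: 337 @ $24.80 + 41 @ $21.95 + 24 @ $26.40 = $9,891.15
Apr 18, 34 sold [LIFO — newest first]: 34 @ $22.90 = $778.60
Apr 19, 298 sold [LIFO — newest first]: 228 @ $22.90 + 70 @ $26.40 = $7,069.20
Total COGS = $4,430.75 + $9,891.15 + $778.60 + $7,069.20 = $22,169.70
Ending inventory: 116 @ $26.40 = $3,062.40
Check: goods available $25,232.10 = COGS $22,169.70 + ending $3,062.40

Ending inventory = $3,062.40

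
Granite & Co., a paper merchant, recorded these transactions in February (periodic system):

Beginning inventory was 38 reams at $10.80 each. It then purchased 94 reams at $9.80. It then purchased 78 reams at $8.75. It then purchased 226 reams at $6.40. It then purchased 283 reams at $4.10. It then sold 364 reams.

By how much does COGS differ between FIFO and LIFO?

$1,321.00

FIFO COGS: 38 @ $10.80 + 94 @ $9.80 + 78 @ $8.75 + 154 @ $6.40 = $2,999.70
LIFO COGS: 283 @ $4.10 + 81 @ $6.40 = $1,678.70
Difference = |$2,999.70 − $1,678.70| = $1,321.00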